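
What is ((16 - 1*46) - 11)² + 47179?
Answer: 48860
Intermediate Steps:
((16 - 1*46) - 11)² + 47179 = ((16 - 46) - 11)² + 47179 = (-30 - 11)² + 47179 = (-41)² + 47179 = 1681 + 47179 = 48860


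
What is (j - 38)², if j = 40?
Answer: 4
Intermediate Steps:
(j - 38)² = (40 - 38)² = 2² = 4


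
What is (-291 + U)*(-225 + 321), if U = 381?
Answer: 8640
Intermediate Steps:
(-291 + U)*(-225 + 321) = (-291 + 381)*(-225 + 321) = 90*96 = 8640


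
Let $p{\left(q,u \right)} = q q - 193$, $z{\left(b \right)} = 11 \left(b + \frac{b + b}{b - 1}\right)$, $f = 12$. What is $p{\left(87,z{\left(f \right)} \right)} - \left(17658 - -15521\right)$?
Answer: $-25803$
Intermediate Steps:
$z{\left(b \right)} = 11 b + \frac{22 b}{-1 + b}$ ($z{\left(b \right)} = 11 \left(b + \frac{2 b}{-1 + b}\right) = 11 b + \frac{22 b}{-1 + b}$)
$p{\left(q,u \right)} = -193 + q^{2}$ ($p{\left(q,u \right)} = q^{2} - 193 = -193 + q^{2}$)
$p{\left(87,z{\left(f \right)} \right)} - \left(17658 - -15521\right) = \left(-193 + 87^{2}\right) - \left(17658 - -15521\right) = \left(-193 + 7569\right) - \left(17658 + 15521\right) = 7376 - 33179 = -25803$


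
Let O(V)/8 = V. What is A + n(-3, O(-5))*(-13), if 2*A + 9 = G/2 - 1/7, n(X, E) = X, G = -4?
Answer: 234/7 ≈ 33.429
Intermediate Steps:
O(V) = 8*V
A = -39/7 (A = -9/2 + (-4/2 - 1/7)/2 = -9/2 + (-4*1/2 - 1*1/7)/2 = -9/2 + (-2 - 1/7)/2 = -9/2 + (1/2)*(-15/7) = -9/2 - 15/14 = -39/7 ≈ -5.5714)
A + n(-3, O(-5))*(-13) = -39/7 - 3*(-13) = -39/7 + 39 = 234/7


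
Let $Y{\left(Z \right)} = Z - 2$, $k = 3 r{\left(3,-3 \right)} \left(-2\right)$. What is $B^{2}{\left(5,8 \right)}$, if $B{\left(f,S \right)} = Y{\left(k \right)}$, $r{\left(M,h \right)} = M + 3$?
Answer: $1444$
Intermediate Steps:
$r{\left(M,h \right)} = 3 + M$
$k = -36$ ($k = 3 \left(3 + 3\right) \left(-2\right) = 3 \cdot 6 \left(-2\right) = 18 \left(-2\right) = -36$)
$Y{\left(Z \right)} = -2 + Z$
$B{\left(f,S \right)} = -38$ ($B{\left(f,S \right)} = -2 - 36 = -38$)
$B^{2}{\left(5,8 \right)} = \left(-38\right)^{2} = 1444$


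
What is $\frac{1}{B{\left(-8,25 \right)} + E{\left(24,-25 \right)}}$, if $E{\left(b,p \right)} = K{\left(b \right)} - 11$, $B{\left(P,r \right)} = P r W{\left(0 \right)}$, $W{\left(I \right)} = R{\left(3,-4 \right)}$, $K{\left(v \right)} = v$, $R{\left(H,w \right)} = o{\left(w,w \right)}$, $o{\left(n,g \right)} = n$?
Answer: $\frac{1}{813} \approx 0.00123$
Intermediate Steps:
$R{\left(H,w \right)} = w$
$W{\left(I \right)} = -4$
$B{\left(P,r \right)} = - 4 P r$ ($B{\left(P,r \right)} = P r \left(-4\right) = - 4 P r$)
$E{\left(b,p \right)} = -11 + b$ ($E{\left(b,p \right)} = b - 11 = -11 + b$)
$\frac{1}{B{\left(-8,25 \right)} + E{\left(24,-25 \right)}} = \frac{1}{\left(-4\right) \left(-8\right) 25 + \left(-11 + 24\right)} = \frac{1}{800 + 13} = \frac{1}{813}$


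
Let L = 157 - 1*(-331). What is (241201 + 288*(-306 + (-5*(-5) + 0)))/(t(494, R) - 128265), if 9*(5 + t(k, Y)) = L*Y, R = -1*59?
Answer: -1442457/1183222 ≈ -1.2191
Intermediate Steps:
R = -59
L = 488 (L = 157 + 331 = 488)
t(k, Y) = -5 + 488*Y/9 (t(k, Y) = -5 + (488*Y)/9 = -5 + 488*Y/9)
(241201 + 288*(-306 + (-5*(-5) + 0)))/(t(494, R) - 128265) = (241201 + 288*(-306 + (-5*(-5) + 0)))/((-5 + (488/9)*(-59)) - 128265) = (241201 + 288*(-306 + (25 + 0)))/((-5 - 28792/9) - 128265) = (241201 + 288*(-306 + 25))/(-28837/9 - 128265) = (241201 + 288*(-281))/(-1183222/9) = (241201 - 80928)*(-9/1183222) = 160273*(-9/1183222) = -1442457/1183222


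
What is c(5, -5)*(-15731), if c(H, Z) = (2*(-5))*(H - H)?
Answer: 0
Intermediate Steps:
c(H, Z) = 0 (c(H, Z) = -10*0 = 0)
c(5, -5)*(-15731) = 0*(-15731) = 0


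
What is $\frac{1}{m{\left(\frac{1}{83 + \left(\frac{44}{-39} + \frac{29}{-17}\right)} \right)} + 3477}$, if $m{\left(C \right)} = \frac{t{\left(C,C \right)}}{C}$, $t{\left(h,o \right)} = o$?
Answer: $\frac{1}{3478} \approx 0.00028752$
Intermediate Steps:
$m{\left(C \right)} = 1$ ($m{\left(C \right)} = \frac{C}{C} = 1$)
$\frac{1}{m{\left(\frac{1}{83 + \left(\frac{44}{-39} + \frac{29}{-17}\right)} \right)} + 3477} = \frac{1}{1 + 3477} = \frac{1}{3478}$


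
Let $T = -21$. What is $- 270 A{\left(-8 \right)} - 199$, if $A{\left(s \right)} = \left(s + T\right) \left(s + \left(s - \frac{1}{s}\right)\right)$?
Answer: $- \frac{498001}{4} \approx -1.245 \cdot 10^{5}$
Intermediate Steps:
$A{\left(s \right)} = \left(-21 + s\right) \left(- \frac{1}{s} + 2 s\right)$ ($A{\left(s \right)} = \left(s - 21\right) \left(s + \left(s - \frac{1}{s}\right)\right) = \left(-21 + s\right) \left(- \frac{1}{s} + 2 s\right)$)
$- 270 A{\left(-8 \right)} - 199 = - 270 \left(-1 - -336 + 2 \left(-8\right)^{2} + \frac{21}{-8}\right) - 199 = - 270 \left(-1 + 336 + 2 \cdot 64 + 21 \left(- \frac{1}{8}\right)\right) - 199 = - 270 \left(-1 + 336 + 128 - \frac{21}{8}\right) - 199 = \left(-270\right) \frac{3683}{8} - 199 = - \frac{497205}{4} - 199 = - \frac{498001}{4}$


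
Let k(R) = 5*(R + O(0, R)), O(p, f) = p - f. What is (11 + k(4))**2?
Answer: 121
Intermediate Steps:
k(R) = 0 (k(R) = 5*(R + (0 - R)) = 5*(R - R) = 5*0 = 0)
(11 + k(4))**2 = (11 + 0)**2 = 11**2 = 121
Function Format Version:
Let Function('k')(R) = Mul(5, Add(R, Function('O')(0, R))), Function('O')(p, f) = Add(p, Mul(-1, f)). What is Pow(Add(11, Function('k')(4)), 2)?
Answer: 121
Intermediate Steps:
Function('k')(R) = 0 (Function('k')(R) = Mul(5, Add(R, Add(0, Mul(-1, R)))) = Mul(5, Add(R, Mul(-1, R))) = Mul(5, 0) = 0)
Pow(Add(11, Function('k')(4)), 2) = Pow(Add(11, 0), 2) = Pow(11, 2) = 121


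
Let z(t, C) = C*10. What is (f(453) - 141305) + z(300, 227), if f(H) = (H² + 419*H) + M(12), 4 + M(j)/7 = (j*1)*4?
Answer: 256289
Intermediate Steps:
z(t, C) = 10*C
M(j) = -28 + 28*j (M(j) = -28 + 7*((j*1)*4) = -28 + 7*(j*4) = -28 + 7*(4*j) = -28 + 28*j)
f(H) = 308 + H² + 419*H (f(H) = (H² + 419*H) + (-28 + 28*12) = (H² + 419*H) + (-28 + 336) = (H² + 419*H) + 308 = 308 + H² + 419*H)
(f(453) - 141305) + z(300, 227) = ((308 + 453² + 419*453) - 141305) + 10*227 = ((308 + 205209 + 189807) - 141305) + 2270 = (395324 - 141305) + 2270 = 254019 + 2270 = 256289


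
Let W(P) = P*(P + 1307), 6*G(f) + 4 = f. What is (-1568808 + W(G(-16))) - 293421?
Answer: -16799171/9 ≈ -1.8666e+6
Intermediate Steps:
G(f) = -⅔ + f/6
W(P) = P*(1307 + P)
(-1568808 + W(G(-16))) - 293421 = (-1568808 + (-⅔ + (⅙)*(-16))*(1307 + (-⅔ + (⅙)*(-16)))) - 293421 = (-1568808 + (-⅔ - 8/3)*(1307 + (-⅔ - 8/3))) - 293421 = (-1568808 - 10*(1307 - 10/3)/3) - 293421 = (-1568808 - 10/3*3911/3) - 293421 = (-1568808 - 39110/9) - 293421 = -14158382/9 - 293421 = -16799171/9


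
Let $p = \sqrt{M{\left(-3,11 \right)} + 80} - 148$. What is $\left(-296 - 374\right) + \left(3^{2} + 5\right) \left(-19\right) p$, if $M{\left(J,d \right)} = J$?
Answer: $38698 - 266 \sqrt{77} \approx 36364.0$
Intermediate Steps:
$p = -148 + \sqrt{77}$ ($p = \sqrt{-3 + 80} - 148 = \sqrt{77} - 148 = -148 + \sqrt{77} \approx -139.23$)
$\left(-296 - 374\right) + \left(3^{2} + 5\right) \left(-19\right) p = \left(-296 - 374\right) + \left(3^{2} + 5\right) \left(-19\right) \left(-148 + \sqrt{77}\right) = -670 + \left(9 + 5\right) \left(-19\right) \left(-148 + \sqrt{77}\right) = -670 + 14 \left(-19\right) \left(-148 + \sqrt{77}\right) = -670 - 266 \left(-148 + \sqrt{77}\right) = -670 + \left(39368 - 266 \sqrt{77}\right) = 38698 - 266 \sqrt{77}$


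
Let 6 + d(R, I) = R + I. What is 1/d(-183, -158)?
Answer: -1/347 ≈ -0.0028818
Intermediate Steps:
d(R, I) = -6 + I + R (d(R, I) = -6 + (R + I) = -6 + (I + R) = -6 + I + R)
1/d(-183, -158) = 1/(-6 - 158 - 183) = 1/(-347) = -1/347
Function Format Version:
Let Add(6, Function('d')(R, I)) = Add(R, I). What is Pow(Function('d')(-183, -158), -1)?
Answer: Rational(-1, 347) ≈ -0.0028818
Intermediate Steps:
Function('d')(R, I) = Add(-6, I, R) (Function('d')(R, I) = Add(-6, Add(R, I)) = Add(-6, Add(I, R)) = Add(-6, I, R))
Pow(Function('d')(-183, -158), -1) = Pow(Add(-6, -158, -183), -1) = Pow(-347, -1) = Rational(-1, 347)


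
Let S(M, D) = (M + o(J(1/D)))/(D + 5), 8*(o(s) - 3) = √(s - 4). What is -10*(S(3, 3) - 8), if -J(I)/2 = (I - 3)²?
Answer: 145/2 - 5*I*√41/48 ≈ 72.5 - 0.66699*I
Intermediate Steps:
J(I) = -2*(-3 + I)² (J(I) = -2*(I - 3)² = -2*(-3 + I)²)
o(s) = 3 + √(-4 + s)/8 (o(s) = 3 + √(s - 4)/8 = 3 + √(-4 + s)/8)
S(M, D) = (3 + M + √(-4 - 2*(-3 + 1/D)²)/8)/(5 + D) (S(M, D) = (M + (3 + √(-4 - 2*(-3 + 1/D)²)/8))/(D + 5) = (3 + M + √(-4 - 2*(-3 + 1/D)²)/8)/(5 + D))
-10*(S(3, 3) - 8) = -10*((3 + 3 + √(-22 - 2/3² + 12/3)/8)/(5 + 3) - 8) = -10*((3 + 3 + √(-22 - 2*⅑ + 12*(⅓))/8)/8 - 8) = -10*((3 + 3 + √(-22 - 2/9 + 4)/8)/8 - 8) = -10*((3 + 3 + √(-164/9)/8)/8 - 8) = -10*((3 + 3 + (2*I*√41/3)/8)/8 - 8) = -10*((3 + 3 + I*√41/12)/8 - 8) = -10*((6 + I*√41/12)/8 - 8) = -10*((¾ + I*√41/96) - 8) = -10*(-29/4 + I*√41/96) = 145/2 - 5*I*√41/48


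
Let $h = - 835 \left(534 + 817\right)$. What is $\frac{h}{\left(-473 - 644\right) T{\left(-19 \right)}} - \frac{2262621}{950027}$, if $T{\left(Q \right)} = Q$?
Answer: $- \frac{1119730813778}{20162423021} \approx -55.536$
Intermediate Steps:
$h = -1128085$ ($h = \left(-835\right) 1351 = -1128085$)
$\frac{h}{\left(-473 - 644\right) T{\left(-19 \right)}} - \frac{2262621}{950027} = - \frac{1128085}{\left(-473 - 644\right) \left(-19\right)} - \frac{2262621}{950027} = - \frac{1128085}{\left(-1117\right) \left(-19\right)} - \frac{2262621}{950027} = - \frac{1128085}{21223} - \frac{2262621}{950027} = - \frac{1119730813778}{20162423021}$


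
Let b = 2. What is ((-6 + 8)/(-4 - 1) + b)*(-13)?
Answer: -104/5 ≈ -20.800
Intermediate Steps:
((-6 + 8)/(-4 - 1) + b)*(-13) = ((-6 + 8)/(-4 - 1) + 2)*(-13) = (2/(-5) + 2)*(-13) = (2*(-1/5) + 2)*(-13) = (-2/5 + 2)*(-13) = (8/5)*(-13) = -104/5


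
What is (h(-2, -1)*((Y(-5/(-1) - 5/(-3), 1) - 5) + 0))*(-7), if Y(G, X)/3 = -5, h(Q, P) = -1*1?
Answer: -140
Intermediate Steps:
h(Q, P) = -1
Y(G, X) = -15 (Y(G, X) = 3*(-5) = -15)
(h(-2, -1)*((Y(-5/(-1) - 5/(-3), 1) - 5) + 0))*(-7) = -((-15 - 5) + 0)*(-7) = -(-20 + 0)*(-7) = -1*(-20)*(-7) = 20*(-7) = -140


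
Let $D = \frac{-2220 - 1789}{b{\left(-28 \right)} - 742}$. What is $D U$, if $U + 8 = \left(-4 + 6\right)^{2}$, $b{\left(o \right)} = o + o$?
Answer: $- \frac{422}{21} \approx -20.095$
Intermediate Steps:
$b{\left(o \right)} = 2 o$
$D = \frac{211}{42}$ ($D = \frac{-2220 - 1789}{2 \left(-28\right) - 742} = - \frac{4009}{-56 - 742} = - \frac{4009}{-798} = \left(-4009\right) \left(- \frac{1}{798}\right) = \frac{211}{42} \approx 5.0238$)
$U = -4$ ($U = -8 + \left(-4 + 6\right)^{2} = -8 + 2^{2} = -8 + 4 = -4$)
$D U = \frac{211}{42} \left(-4\right) = - \frac{422}{21}$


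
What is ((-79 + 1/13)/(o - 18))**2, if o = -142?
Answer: 263169/1081600 ≈ 0.24331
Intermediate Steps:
((-79 + 1/13)/(o - 18))**2 = ((-79 + 1/13)/(-142 - 18))**2 = ((-79 + 1/13)/(-160))**2 = (-1026/13*(-1/160))**2 = (513/1040)**2 = 263169/1081600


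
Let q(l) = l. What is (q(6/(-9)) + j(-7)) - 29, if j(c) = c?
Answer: -110/3 ≈ -36.667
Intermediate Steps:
(q(6/(-9)) + j(-7)) - 29 = (6/(-9) - 7) - 29 = (6*(-1/9) - 7) - 29 = (-2/3 - 7) - 29 = -23/3 - 29 = -110/3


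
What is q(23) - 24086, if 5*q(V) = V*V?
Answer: -119901/5 ≈ -23980.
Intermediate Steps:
q(V) = V²/5 (q(V) = (V*V)/5 = V²/5)
q(23) - 24086 = (⅕)*23² - 24086 = (⅕)*529 - 24086 = 529/5 - 24086 = -119901/5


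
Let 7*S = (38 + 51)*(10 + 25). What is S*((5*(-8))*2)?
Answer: -35600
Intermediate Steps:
S = 445 (S = ((38 + 51)*(10 + 25))/7 = (89*35)/7 = (1/7)*3115 = 445)
S*((5*(-8))*2) = 445*((5*(-8))*2) = 445*(-40*2) = 445*(-80) = -35600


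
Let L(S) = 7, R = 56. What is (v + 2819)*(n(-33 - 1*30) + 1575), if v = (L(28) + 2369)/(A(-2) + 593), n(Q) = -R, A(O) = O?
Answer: 844769065/197 ≈ 4.2882e+6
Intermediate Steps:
n(Q) = -56 (n(Q) = -1*56 = -56)
v = 792/197 (v = (7 + 2369)/(-2 + 593) = 2376/591 = 2376*(1/591) = 792/197 ≈ 4.0203)
(v + 2819)*(n(-33 - 1*30) + 1575) = (792/197 + 2819)*(-56 + 1575) = (556135/197)*1519 = 844769065/197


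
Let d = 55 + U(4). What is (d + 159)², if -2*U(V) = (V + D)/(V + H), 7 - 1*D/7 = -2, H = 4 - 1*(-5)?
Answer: 30217009/676 ≈ 44700.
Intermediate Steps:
H = 9 (H = 4 + 5 = 9)
D = 63 (D = 49 - 7*(-2) = 49 + 14 = 63)
U(V) = -(63 + V)/(2*(9 + V)) (U(V) = -(V + 63)/(2*(V + 9)) = -(63 + V)/(2*(9 + V)))
d = 1363/26 (d = 55 + (-63 - 1*4)/(2*(9 + 4)) = 55 + (½)*(-63 - 4)/13 = 55 + (½)*(1/13)*(-67) = 55 - 67/26 = 1363/26 ≈ 52.423)
(d + 159)² = (1363/26 + 159)² = (5497/26)² = 30217009/676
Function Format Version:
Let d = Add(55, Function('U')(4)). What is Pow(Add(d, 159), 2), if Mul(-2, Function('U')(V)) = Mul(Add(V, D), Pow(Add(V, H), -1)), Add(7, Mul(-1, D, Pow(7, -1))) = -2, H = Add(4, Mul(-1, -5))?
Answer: Rational(30217009, 676) ≈ 44700.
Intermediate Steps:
H = 9 (H = Add(4, 5) = 9)
D = 63 (D = Add(49, Mul(-7, -2)) = Add(49, 14) = 63)
Function('U')(V) = Mul(Rational(-1, 2), Pow(Add(9, V), -1), Add(63, V)) (Function('U')(V) = Mul(Rational(-1, 2), Mul(Add(V, 63), Pow(Add(V, 9), -1))) = Mul(Rational(-1, 2), Mul(Add(63, V), Pow(Add(9, V), -1))) = Mul(Rational(-1, 2), Mul(Pow(Add(9, V), -1), Add(63, V))) = Mul(Rational(-1, 2), Pow(Add(9, V), -1), Add(63, V)))
d = Rational(1363, 26) (d = Add(55, Mul(Rational(1, 2), Pow(Add(9, 4), -1), Add(-63, Mul(-1, 4)))) = Add(55, Mul(Rational(1, 2), Pow(13, -1), Add(-63, -4))) = Add(55, Mul(Rational(1, 2), Rational(1, 13), -67)) = Add(55, Rational(-67, 26)) = Rational(1363, 26) ≈ 52.423)
Pow(Add(d, 159), 2) = Pow(Add(Rational(1363, 26), 159), 2) = Pow(Rational(5497, 26), 2) = Rational(30217009, 676)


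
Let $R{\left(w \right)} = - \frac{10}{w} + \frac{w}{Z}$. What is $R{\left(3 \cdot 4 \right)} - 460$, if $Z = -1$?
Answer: $- \frac{2837}{6} \approx -472.83$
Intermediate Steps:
$R{\left(w \right)} = - w - \frac{10}{w}$ ($R{\left(w \right)} = - \frac{10}{w} + \frac{w}{-1} = - \frac{10}{w} + w \left(-1\right) = - \frac{10}{w} - w = - w - \frac{10}{w}$)
$R{\left(3 \cdot 4 \right)} - 460 = \left(- 3 \cdot 4 - \frac{10}{3 \cdot 4}\right) - 460 = \left(\left(-1\right) 12 - \frac{10}{12}\right) - 460 = \left(-12 - \frac{5}{6}\right) - 460 = - \frac{77}{6} - 460 = - \frac{2837}{6}$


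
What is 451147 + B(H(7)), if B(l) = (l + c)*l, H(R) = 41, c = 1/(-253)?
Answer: 114565443/253 ≈ 4.5283e+5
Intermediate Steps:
c = -1/253 ≈ -0.0039526
B(l) = l*(-1/253 + l) (B(l) = (l - 1/253)*l = (-1/253 + l)*l = l*(-1/253 + l))
451147 + B(H(7)) = 451147 + 41*(-1/253 + 41) = 451147 + 41*(10372/253) = 451147 + 425252/253 = 114565443/253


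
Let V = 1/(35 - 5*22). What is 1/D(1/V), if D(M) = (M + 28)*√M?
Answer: I*√3/705 ≈ 0.0024568*I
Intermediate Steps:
V = -1/75 (V = 1/(35 - 110) = 1/(-75) = -1/75 ≈ -0.013333)
D(M) = √M*(28 + M) (D(M) = (28 + M)*√M = √M*(28 + M))
1/D(1/V) = 1/(√(1/(-1/75))*(28 + 1/(-1/75))) = 1/(√(-75)*(28 - 75)) = 1/((5*I*√3)*(-47)) = 1/(-235*I*√3) = I*√3/705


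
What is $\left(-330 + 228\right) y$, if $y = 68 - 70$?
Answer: $204$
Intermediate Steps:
$y = -2$
$\left(-330 + 228\right) y = \left(-330 + 228\right) \left(-2\right) = \left(-102\right) \left(-2\right) = 204$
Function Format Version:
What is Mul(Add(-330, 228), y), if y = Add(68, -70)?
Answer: 204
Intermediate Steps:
y = -2
Mul(Add(-330, 228), y) = Mul(Add(-330, 228), -2) = Mul(-102, -2) = 204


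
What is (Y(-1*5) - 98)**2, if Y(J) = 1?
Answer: 9409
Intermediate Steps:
(Y(-1*5) - 98)**2 = (1 - 98)**2 = (-97)**2 = 9409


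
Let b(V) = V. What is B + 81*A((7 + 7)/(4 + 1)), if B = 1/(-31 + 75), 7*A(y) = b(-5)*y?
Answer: -7127/44 ≈ -161.98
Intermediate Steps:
A(y) = -5*y/7 (A(y) = (-5*y)/7 = -5*y/7)
B = 1/44 ≈ 0.022727
B + 81*A((7 + 7)/(4 + 1)) = 1/44 + 81*(-5*(7 + 7)/(7*(4 + 1))) = 1/44 + 81*(-10/5) = 1/44 + 81*(-5/7*14/5) = 1/44 + 81*(-2) = 1/44 - 162 = -7127/44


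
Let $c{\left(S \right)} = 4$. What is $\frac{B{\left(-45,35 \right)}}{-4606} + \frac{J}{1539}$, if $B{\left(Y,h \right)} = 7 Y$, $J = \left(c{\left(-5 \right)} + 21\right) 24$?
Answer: $\frac{154685}{337554} \approx 0.45825$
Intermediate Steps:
$J = 600$ ($J = \left(4 + 21\right) 24 = 25 \cdot 24 = 600$)
$\frac{B{\left(-45,35 \right)}}{-4606} + \frac{J}{1539} = \frac{7 \left(-45\right)}{-4606} + \frac{600}{1539} = \left(-315\right) \left(- \frac{1}{4606}\right) + 600 \cdot \frac{1}{1539} = \frac{45}{658} + \frac{200}{513} = \frac{154685}{337554}$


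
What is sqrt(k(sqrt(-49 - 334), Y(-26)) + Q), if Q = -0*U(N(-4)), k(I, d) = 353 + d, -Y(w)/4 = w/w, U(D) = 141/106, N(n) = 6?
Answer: sqrt(349) ≈ 18.682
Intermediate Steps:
U(D) = 141/106 (U(D) = 141*(1/106) = 141/106)
Y(w) = -4 (Y(w) = -4*w/w = -4*1 = -4)
Q = 0 (Q = -0*141/106 = -1*0 = 0)
sqrt(k(sqrt(-49 - 334), Y(-26)) + Q) = sqrt((353 - 4) + 0) = sqrt(349 + 0) = sqrt(349)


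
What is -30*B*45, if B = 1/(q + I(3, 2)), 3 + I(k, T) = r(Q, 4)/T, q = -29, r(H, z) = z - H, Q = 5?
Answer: 540/13 ≈ 41.538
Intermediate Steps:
I(k, T) = -3 - 1/T (I(k, T) = -3 + (4 - 1*5)/T = -3 + (4 - 5)/T = -3 - 1/T)
B = -2/65 (B = 1/(-29 + (-3 - 1/2)) = 1/(-29 + (-3 - 1*½)) = 1/(-29 + (-3 - ½)) = 1/(-29 - 7/2) = 1/(-65/2) = -2/65 ≈ -0.030769)
-30*B*45 = -30*(-2/65)*45 = (12/13)*45 = 540/13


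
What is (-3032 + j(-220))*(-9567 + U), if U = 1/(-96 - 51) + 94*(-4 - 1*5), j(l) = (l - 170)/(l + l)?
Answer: 51037382182/1617 ≈ 3.1563e+7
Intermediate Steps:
j(l) = (-170 + l)/(2*l) (j(l) = (-170 + l)/((2*l)) = (-170 + l)*(1/(2*l)) = (-170 + l)/(2*l))
U = -124363/147 (U = 1/(-147) + 94*(-4 - 5) = -1/147 + 94*(-9) = -1/147 - 846 = -124363/147 ≈ -846.01)
(-3032 + j(-220))*(-9567 + U) = (-3032 + (½)*(-170 - 220)/(-220))*(-9567 - 124363/147) = (-3032 + (½)*(-1/220)*(-390))*(-1530712/147) = (-3032 + 39/44)*(-1530712/147) = -133369/44*(-1530712/147) = 51037382182/1617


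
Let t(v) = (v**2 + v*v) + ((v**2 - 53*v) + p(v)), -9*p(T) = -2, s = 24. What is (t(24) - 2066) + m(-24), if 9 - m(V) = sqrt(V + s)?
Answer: -14407/9 ≈ -1600.8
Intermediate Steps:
p(T) = 2/9 (p(T) = -1/9*(-2) = 2/9)
t(v) = 2/9 - 53*v + 3*v**2 (t(v) = (v**2 + v*v) + ((v**2 - 53*v) + 2/9) = (v**2 + v**2) + (2/9 + v**2 - 53*v) = 2*v**2 + (2/9 + v**2 - 53*v) = 2/9 - 53*v + 3*v**2)
m(V) = 9 - sqrt(24 + V) (m(V) = 9 - sqrt(V + 24) = 9 - sqrt(24 + V))
(t(24) - 2066) + m(-24) = ((2/9 - 53*24 + 3*24**2) - 2066) + (9 - sqrt(24 - 24)) = ((2/9 - 1272 + 3*576) - 2066) + (9 - sqrt(0)) = ((2/9 - 1272 + 1728) - 2066) + (9 - 1*0) = (4106/9 - 2066) + (9 + 0) = -14488/9 + 9 = -14407/9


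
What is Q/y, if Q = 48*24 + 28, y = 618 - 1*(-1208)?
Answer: 590/913 ≈ 0.64622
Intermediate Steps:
y = 1826 (y = 618 + 1208 = 1826)
Q = 1180 (Q = 1152 + 28 = 1180)
Q/y = 1180/1826 = 1180*(1/1826) = 590/913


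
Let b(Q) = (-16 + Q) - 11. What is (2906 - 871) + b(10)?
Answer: 2018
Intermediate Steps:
b(Q) = -27 + Q
(2906 - 871) + b(10) = (2906 - 871) + (-27 + 10) = 2035 - 17 = 2018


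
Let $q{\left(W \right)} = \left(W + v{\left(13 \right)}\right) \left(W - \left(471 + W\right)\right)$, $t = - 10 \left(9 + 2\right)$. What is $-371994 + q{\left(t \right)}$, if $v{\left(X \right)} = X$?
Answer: $-326307$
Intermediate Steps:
$t = -110$ ($t = \left(-10\right) 11 = -110$)
$q{\left(W \right)} = -6123 - 471 W$ ($q{\left(W \right)} = \left(W + 13\right) \left(W - \left(471 + W\right)\right) = \left(13 + W\right) \left(-471\right) = -6123 - 471 W$)
$-371994 + q{\left(t \right)} = -371994 - -45687 = -371994 + \left(-6123 + 51810\right) = -371994 + 45687 = -326307$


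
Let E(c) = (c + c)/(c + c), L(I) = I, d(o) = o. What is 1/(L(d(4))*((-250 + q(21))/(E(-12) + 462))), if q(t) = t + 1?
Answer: -463/912 ≈ -0.50768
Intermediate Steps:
q(t) = 1 + t
E(c) = 1 (E(c) = (2*c)/((2*c)) = (2*c)*(1/(2*c)) = 1)
1/(L(d(4))*((-250 + q(21))/(E(-12) + 462))) = 1/(4*((-250 + (1 + 21))/(1 + 462))) = 1/(4*((-250 + 22)/463)) = 1/(4*(-228*1/463)) = 1/(4*(-228/463)) = 1/(-912/463) = -463/912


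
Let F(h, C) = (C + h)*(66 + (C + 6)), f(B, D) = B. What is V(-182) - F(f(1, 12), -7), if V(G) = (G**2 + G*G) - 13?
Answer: 66625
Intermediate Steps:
V(G) = -13 + 2*G**2 (V(G) = (G**2 + G**2) - 13 = 2*G**2 - 13 = -13 + 2*G**2)
F(h, C) = (72 + C)*(C + h) (F(h, C) = (C + h)*(66 + (6 + C)) = (C + h)*(72 + C) = (72 + C)*(C + h))
V(-182) - F(f(1, 12), -7) = (-13 + 2*(-182)**2) - ((-7)**2 + 72*(-7) + 72*1 - 7*1) = (-13 + 2*33124) - (49 - 504 + 72 - 7) = (-13 + 66248) - 1*(-390) = 66235 + 390 = 66625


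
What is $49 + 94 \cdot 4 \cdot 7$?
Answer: $2681$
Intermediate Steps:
$49 + 94 \cdot 4 \cdot 7 = 49 + 94 \cdot 28 = 49 + 2632 = 2681$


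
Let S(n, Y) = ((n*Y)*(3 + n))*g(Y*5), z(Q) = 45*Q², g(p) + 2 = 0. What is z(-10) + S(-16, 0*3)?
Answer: 4500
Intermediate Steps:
g(p) = -2 (g(p) = -2 + 0 = -2)
S(n, Y) = -2*Y*n*(3 + n) (S(n, Y) = ((n*Y)*(3 + n))*(-2) = ((Y*n)*(3 + n))*(-2) = (Y*n*(3 + n))*(-2) = -2*Y*n*(3 + n))
z(-10) + S(-16, 0*3) = 45*(-10)² - 2*0*3*(-16)*(3 - 16) = 45*100 - 2*0*(-16)*(-13) = 4500 + 0 = 4500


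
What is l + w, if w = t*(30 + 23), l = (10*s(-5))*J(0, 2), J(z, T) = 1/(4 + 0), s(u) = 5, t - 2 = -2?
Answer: 25/2 ≈ 12.500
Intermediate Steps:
t = 0 (t = 2 - 2 = 0)
J(z, T) = 1/4
l = 25/2 (l = (10*5)*(1/4) = 50*(1/4) = 25/2 ≈ 12.500)
w = 0 (w = 0*(30 + 23) = 0*53 = 0)
l + w = 25/2 + 0 = 25/2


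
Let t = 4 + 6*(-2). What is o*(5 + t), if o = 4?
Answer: -12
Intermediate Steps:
t = -8 (t = 4 - 12 = -8)
o*(5 + t) = 4*(5 - 8) = 4*(-3) = -12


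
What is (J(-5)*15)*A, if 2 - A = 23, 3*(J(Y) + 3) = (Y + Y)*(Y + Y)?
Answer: -9555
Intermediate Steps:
J(Y) = -3 + 4*Y**2/3 (J(Y) = -3 + ((Y + Y)*(Y + Y))/3 = -3 + ((2*Y)*(2*Y))/3 = -3 + (4*Y**2)/3 = -3 + 4*Y**2/3)
A = -21 (A = 2 - 1*23 = 2 - 23 = -21)
(J(-5)*15)*A = ((-3 + (4/3)*(-5)**2)*15)*(-21) = ((-3 + (4/3)*25)*15)*(-21) = ((-3 + 100/3)*15)*(-21) = ((91/3)*15)*(-21) = 455*(-21) = -9555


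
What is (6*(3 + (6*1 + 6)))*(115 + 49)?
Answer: 14760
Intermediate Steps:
(6*(3 + (6*1 + 6)))*(115 + 49) = (6*(3 + (6 + 6)))*164 = (6*(3 + 12))*164 = (6*15)*164 = 90*164 = 14760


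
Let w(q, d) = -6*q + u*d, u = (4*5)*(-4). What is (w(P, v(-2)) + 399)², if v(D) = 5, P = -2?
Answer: 121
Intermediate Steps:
u = -80 (u = 20*(-4) = -80)
w(q, d) = -80*d - 6*q (w(q, d) = -6*q - 80*d = -80*d - 6*q)
(w(P, v(-2)) + 399)² = ((-80*5 - 6*(-2)) + 399)² = ((-400 + 12) + 399)² = (-388 + 399)² = 11² = 121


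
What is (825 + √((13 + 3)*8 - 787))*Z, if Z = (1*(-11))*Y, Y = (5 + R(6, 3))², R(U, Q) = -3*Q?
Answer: -145200 - 176*I*√659 ≈ -1.452e+5 - 4518.1*I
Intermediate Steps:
Y = 16 (Y = (5 - 3*3)² = (5 - 9)² = (-4)² = 16)
Z = -176 (Z = (1*(-11))*16 = -11*16 = -176)
(825 + √((13 + 3)*8 - 787))*Z = (825 + √((13 + 3)*8 - 787))*(-176) = (825 + √(16*8 - 787))*(-176) = (825 + √(128 - 787))*(-176) = (825 + √(-659))*(-176) = (825 + I*√659)*(-176) = -145200 - 176*I*√659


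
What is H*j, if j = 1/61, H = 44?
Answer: 44/61 ≈ 0.72131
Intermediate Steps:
j = 1/61 ≈ 0.016393
H*j = 44*(1/61) = 44/61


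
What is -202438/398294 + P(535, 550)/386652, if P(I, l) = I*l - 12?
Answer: 1390006157/5500041846 ≈ 0.25273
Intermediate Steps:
P(I, l) = -12 + I*l
-202438/398294 + P(535, 550)/386652 = -202438/398294 + (-12 + 535*550)/386652 = -202438*1/398294 + (-12 + 294250)*(1/386652) = -101219/199147 + 294238*(1/386652) = -101219/199147 + 21017/27618 = 1390006157/5500041846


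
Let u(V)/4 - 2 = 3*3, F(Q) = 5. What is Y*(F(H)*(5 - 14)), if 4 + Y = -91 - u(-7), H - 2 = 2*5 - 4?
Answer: 6255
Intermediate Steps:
H = 8 (H = 2 + (2*5 - 4) = 2 + (10 - 4) = 2 + 6 = 8)
u(V) = 44 (u(V) = 8 + 4*(3*3) = 8 + 4*9 = 8 + 36 = 44)
Y = -139 (Y = -4 + (-91 - 1*44) = -4 + (-91 - 44) = -4 - 135 = -139)
Y*(F(H)*(5 - 14)) = -695*(5 - 14) = -695*(-9) = -139*(-45) = 6255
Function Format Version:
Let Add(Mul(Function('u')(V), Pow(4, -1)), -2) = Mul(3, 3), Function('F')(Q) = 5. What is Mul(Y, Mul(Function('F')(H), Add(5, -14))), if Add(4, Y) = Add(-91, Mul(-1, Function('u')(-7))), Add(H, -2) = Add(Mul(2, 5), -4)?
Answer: 6255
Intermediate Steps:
H = 8 (H = Add(2, Add(Mul(2, 5), -4)) = Add(2, Add(10, -4)) = Add(2, 6) = 8)
Function('u')(V) = 44 (Function('u')(V) = Add(8, Mul(4, Mul(3, 3))) = Add(8, Mul(4, 9)) = Add(8, 36) = 44)
Y = -139 (Y = Add(-4, Add(-91, Mul(-1, 44))) = Add(-4, Add(-91, -44)) = Add(-4, -135) = -139)
Mul(Y, Mul(Function('F')(H), Add(5, -14))) = Mul(-139, Mul(5, Add(5, -14))) = Mul(-139, Mul(5, -9)) = Mul(-139, -45) = 6255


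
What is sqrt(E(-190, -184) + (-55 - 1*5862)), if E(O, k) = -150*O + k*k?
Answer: 3*sqrt(6271) ≈ 237.57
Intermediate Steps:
E(O, k) = k**2 - 150*O (E(O, k) = -150*O + k**2 = k**2 - 150*O)
sqrt(E(-190, -184) + (-55 - 1*5862)) = sqrt(((-184)**2 - 150*(-190)) + (-55 - 1*5862)) = sqrt((33856 + 28500) + (-55 - 5862)) = sqrt(62356 - 5917) = sqrt(56439) = 3*sqrt(6271)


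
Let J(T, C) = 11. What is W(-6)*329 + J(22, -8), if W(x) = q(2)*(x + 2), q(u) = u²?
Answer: -5253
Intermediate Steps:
W(x) = 8 + 4*x (W(x) = 2²*(x + 2) = 4*(2 + x) = 8 + 4*x)
W(-6)*329 + J(22, -8) = (8 + 4*(-6))*329 + 11 = (8 - 24)*329 + 11 = -16*329 + 11 = -5264 + 11 = -5253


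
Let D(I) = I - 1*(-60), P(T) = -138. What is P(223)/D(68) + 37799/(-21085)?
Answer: -3874001/1349440 ≈ -2.8708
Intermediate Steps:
D(I) = 60 + I (D(I) = I + 60 = 60 + I)
P(223)/D(68) + 37799/(-21085) = -138/(60 + 68) + 37799/(-21085) = -138/128 + 37799*(-1/21085) = -138*1/128 - 37799/21085 = -69/64 - 37799/21085 = -3874001/1349440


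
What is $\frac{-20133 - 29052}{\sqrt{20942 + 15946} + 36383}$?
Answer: $- \frac{1789497855}{1323685801} + \frac{98370 \sqrt{9222}}{1323685801} \approx -1.3448$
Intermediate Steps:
$\frac{-20133 - 29052}{\sqrt{20942 + 15946} + 36383} = - \frac{49185}{\sqrt{36888} + 36383} = - \frac{49185}{2 \sqrt{9222} + 36383} = - \frac{49185}{36383 + 2 \sqrt{9222}}$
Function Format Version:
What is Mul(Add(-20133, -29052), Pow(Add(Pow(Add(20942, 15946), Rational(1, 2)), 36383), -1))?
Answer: Add(Rational(-1789497855, 1323685801), Mul(Rational(98370, 1323685801), Pow(9222, Rational(1, 2)))) ≈ -1.3448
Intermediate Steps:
Mul(Add(-20133, -29052), Pow(Add(Pow(Add(20942, 15946), Rational(1, 2)), 36383), -1)) = Mul(-49185, Pow(Add(Pow(36888, Rational(1, 2)), 36383), -1)) = Mul(-49185, Pow(Add(Mul(2, Pow(9222, Rational(1, 2))), 36383), -1)) = Mul(-49185, Pow(Add(36383, Mul(2, Pow(9222, Rational(1, 2)))), -1))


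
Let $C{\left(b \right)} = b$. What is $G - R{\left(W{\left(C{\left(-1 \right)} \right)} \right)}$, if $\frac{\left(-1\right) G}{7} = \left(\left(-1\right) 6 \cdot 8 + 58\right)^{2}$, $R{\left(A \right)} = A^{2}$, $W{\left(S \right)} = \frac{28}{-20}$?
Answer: $- \frac{17549}{25} \approx -701.96$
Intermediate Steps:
$W{\left(S \right)} = - \frac{7}{5}$ ($W{\left(S \right)} = 28 \left(- \frac{1}{20}\right) = - \frac{7}{5}$)
$G = -700$ ($G = - 7 \left(\left(-1\right) 6 \cdot 8 + 58\right)^{2} = - 7 \left(\left(-6\right) 8 + 58\right)^{2} = - 7 \left(-48 + 58\right)^{2} = - 7 \cdot 10^{2} = \left(-7\right) 100 = -700$)
$G - R{\left(W{\left(C{\left(-1 \right)} \right)} \right)} = -700 - \left(- \frac{7}{5}\right)^{2} = -700 - \frac{49}{25} = - \frac{17549}{25}$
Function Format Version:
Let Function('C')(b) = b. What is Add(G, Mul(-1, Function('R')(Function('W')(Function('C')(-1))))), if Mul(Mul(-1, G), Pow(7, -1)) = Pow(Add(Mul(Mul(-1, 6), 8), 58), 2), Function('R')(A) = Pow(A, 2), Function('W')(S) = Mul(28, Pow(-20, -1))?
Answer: Rational(-17549, 25) ≈ -701.96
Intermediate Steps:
Function('W')(S) = Rational(-7, 5) (Function('W')(S) = Mul(28, Rational(-1, 20)) = Rational(-7, 5))
G = -700 (G = Mul(-7, Pow(Add(Mul(Mul(-1, 6), 8), 58), 2)) = Mul(-7, Pow(Add(Mul(-6, 8), 58), 2)) = Mul(-7, Pow(Add(-48, 58), 2)) = Mul(-7, Pow(10, 2)) = Mul(-7, 100) = -700)
Add(G, Mul(-1, Function('R')(Function('W')(Function('C')(-1))))) = Add(-700, Mul(-1, Pow(Rational(-7, 5), 2))) = Add(-700, Mul(-1, Rational(49, 25))) = Add(-700, Rational(-49, 25)) = Rational(-17549, 25)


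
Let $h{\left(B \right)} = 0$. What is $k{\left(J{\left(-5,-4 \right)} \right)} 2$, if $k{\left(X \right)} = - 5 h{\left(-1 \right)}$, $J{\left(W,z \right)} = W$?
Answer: $0$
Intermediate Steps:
$k{\left(X \right)} = 0$ ($k{\left(X \right)} = \left(-5\right) 0 = 0$)
$k{\left(J{\left(-5,-4 \right)} \right)} 2 = 0 \cdot 2 = 0$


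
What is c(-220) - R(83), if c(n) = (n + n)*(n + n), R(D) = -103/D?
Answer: 16068903/83 ≈ 1.9360e+5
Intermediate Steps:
c(n) = 4*n**2 (c(n) = (2*n)*(2*n) = 4*n**2)
c(-220) - R(83) = 4*(-220)**2 - (-103)/83 = 4*48400 - (-103)/83 = 193600 - 1*(-103/83) = 193600 + 103/83 = 16068903/83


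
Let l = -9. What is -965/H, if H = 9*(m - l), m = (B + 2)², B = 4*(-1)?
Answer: -965/117 ≈ -8.2479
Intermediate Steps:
B = -4
m = 4 (m = (-4 + 2)² = (-2)² = 4)
H = 117 (H = 9*(4 - 1*(-9)) = 9*(4 + 9) = 9*13 = 117)
-965/H = -965/117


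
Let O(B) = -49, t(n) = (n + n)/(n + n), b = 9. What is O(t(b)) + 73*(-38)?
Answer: -2823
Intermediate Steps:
t(n) = 1 (t(n) = (2*n)/((2*n)) = (2*n)*(1/(2*n)) = 1)
O(t(b)) + 73*(-38) = -49 + 73*(-38) = -49 - 2774 = -2823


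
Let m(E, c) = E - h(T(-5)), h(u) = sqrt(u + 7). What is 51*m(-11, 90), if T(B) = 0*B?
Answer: -561 - 51*sqrt(7) ≈ -695.93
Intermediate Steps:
T(B) = 0
h(u) = sqrt(7 + u)
m(E, c) = E - sqrt(7) (m(E, c) = E - sqrt(7 + 0) = E - sqrt(7))
51*m(-11, 90) = 51*(-11 - sqrt(7)) = -561 - 51*sqrt(7)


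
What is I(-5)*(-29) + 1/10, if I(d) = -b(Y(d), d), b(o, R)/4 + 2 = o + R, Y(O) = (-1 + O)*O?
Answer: 26681/10 ≈ 2668.1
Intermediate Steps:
Y(O) = O*(-1 + O)
b(o, R) = -8 + 4*R + 4*o (b(o, R) = -8 + 4*(o + R) = -8 + 4*(R + o) = -8 + (4*R + 4*o) = -8 + 4*R + 4*o)
I(d) = 8 - 4*d - 4*d*(-1 + d) (I(d) = -(-8 + 4*d + 4*(d*(-1 + d))) = -(-8 + 4*d + 4*d*(-1 + d)) = 8 - 4*d - 4*d*(-1 + d))
I(-5)*(-29) + 1/10 = (8 - 4*(-5)**2)*(-29) + 1/10 = (8 - 4*25)*(-29) + 1/10 = (8 - 100)*(-29) + 1/10 = -92*(-29) + 1/10 = 2668 + 1/10 = 26681/10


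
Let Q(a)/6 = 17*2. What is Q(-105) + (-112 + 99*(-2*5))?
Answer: -898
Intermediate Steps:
Q(a) = 204 (Q(a) = 6*(17*2) = 6*34 = 204)
Q(-105) + (-112 + 99*(-2*5)) = 204 + (-112 + 99*(-2*5)) = 204 + (-112 + 99*(-10)) = 204 + (-112 - 990) = 204 - 1102 = -898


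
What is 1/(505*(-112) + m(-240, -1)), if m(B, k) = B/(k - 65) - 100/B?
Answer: -132/7465385 ≈ -1.7682e-5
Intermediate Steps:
m(B, k) = -100/B + B/(-65 + k) (m(B, k) = B/(-65 + k) - 100/B = -100/B + B/(-65 + k))
1/(505*(-112) + m(-240, -1)) = 1/(505*(-112) + (6500 + (-240)² - 100*(-1))/((-240)*(-65 - 1))) = 1/(-56560 - 1/240*(6500 + 57600 + 100)/(-66)) = 1/(-56560 - 1/240*(-1/66)*64200) = 1/(-56560 + 535/132) = 1/(-7465385/132) = -132/7465385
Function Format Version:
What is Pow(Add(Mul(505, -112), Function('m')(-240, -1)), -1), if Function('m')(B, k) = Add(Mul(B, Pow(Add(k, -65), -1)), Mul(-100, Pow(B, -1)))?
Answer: Rational(-132, 7465385) ≈ -1.7682e-5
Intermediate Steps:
Function('m')(B, k) = Add(Mul(-100, Pow(B, -1)), Mul(B, Pow(Add(-65, k), -1))) (Function('m')(B, k) = Add(Mul(B, Pow(Add(-65, k), -1)), Mul(-100, Pow(B, -1))) = Add(Mul(-100, Pow(B, -1)), Mul(B, Pow(Add(-65, k), -1))))
Pow(Add(Mul(505, -112), Function('m')(-240, -1)), -1) = Pow(Add(Mul(505, -112), Mul(Pow(-240, -1), Pow(Add(-65, -1), -1), Add(6500, Pow(-240, 2), Mul(-100, -1)))), -1) = Pow(Add(-56560, Mul(Rational(-1, 240), Pow(-66, -1), Add(6500, 57600, 100))), -1) = Pow(Add(-56560, Mul(Rational(-1, 240), Rational(-1, 66), 64200)), -1) = Pow(Add(-56560, Rational(535, 132)), -1) = Pow(Rational(-7465385, 132), -1) = Rational(-132, 7465385)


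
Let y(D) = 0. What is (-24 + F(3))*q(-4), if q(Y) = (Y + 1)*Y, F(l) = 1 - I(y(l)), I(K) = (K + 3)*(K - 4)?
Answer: -132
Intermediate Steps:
I(K) = (-4 + K)*(3 + K) (I(K) = (3 + K)*(-4 + K) = (-4 + K)*(3 + K))
F(l) = 13 (F(l) = 1 - (-12 + 0² - 1*0) = 1 - (-12 + 0 + 0) = 1 - 1*(-12) = 1 + 12 = 13)
q(Y) = Y*(1 + Y) (q(Y) = (1 + Y)*Y = Y*(1 + Y))
(-24 + F(3))*q(-4) = (-24 + 13)*(-4*(1 - 4)) = -(-44)*(-3) = -11*12 = -132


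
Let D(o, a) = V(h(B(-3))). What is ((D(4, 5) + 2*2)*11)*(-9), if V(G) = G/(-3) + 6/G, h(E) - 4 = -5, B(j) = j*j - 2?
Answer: 165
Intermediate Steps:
B(j) = -2 + j**2 (B(j) = j**2 - 2 = -2 + j**2)
h(E) = -1 (h(E) = 4 - 5 = -1)
V(G) = 6/G - G/3 (V(G) = G*(-1/3) + 6/G = -G/3 + 6/G = 6/G - G/3)
D(o, a) = -17/3 (D(o, a) = 6/(-1) - 1/3*(-1) = 6*(-1) + 1/3 = -6 + 1/3 = -17/3)
((D(4, 5) + 2*2)*11)*(-9) = ((-17/3 + 2*2)*11)*(-9) = ((-17/3 + 4)*11)*(-9) = -5/3*11*(-9) = -55/3*(-9) = 165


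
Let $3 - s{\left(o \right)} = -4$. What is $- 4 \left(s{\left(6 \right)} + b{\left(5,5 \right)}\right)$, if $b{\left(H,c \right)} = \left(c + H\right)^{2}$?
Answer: $-428$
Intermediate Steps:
$s{\left(o \right)} = 7$ ($s{\left(o \right)} = 3 - -4 = 3 + 4 = 7$)
$b{\left(H,c \right)} = \left(H + c\right)^{2}$
$- 4 \left(s{\left(6 \right)} + b{\left(5,5 \right)}\right) = - 4 \left(7 + \left(5 + 5\right)^{2}\right) = - 4 \left(7 + 10^{2}\right) = - 4 \left(7 + 100\right) = \left(-4\right) 107 = -428$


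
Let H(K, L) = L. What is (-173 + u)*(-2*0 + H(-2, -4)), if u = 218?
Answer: -180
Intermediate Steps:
(-173 + u)*(-2*0 + H(-2, -4)) = (-173 + 218)*(-2*0 - 4) = 45*(0 - 4) = 45*(-4) = -180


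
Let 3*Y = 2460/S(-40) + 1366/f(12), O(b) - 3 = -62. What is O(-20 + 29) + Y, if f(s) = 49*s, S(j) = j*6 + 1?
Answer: -12997085/210798 ≈ -61.657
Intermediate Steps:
S(j) = 1 + 6*j (S(j) = 6*j + 1 = 1 + 6*j)
O(b) = -59 (O(b) = 3 - 62 = -59)
Y = -560003/210798 (Y = (2460/(1 + 6*(-40)) + 1366/((49*12)))/3 = (2460/(1 - 240) + 1366/588)/3 = (2460/(-239) + 1366*(1/588))/3 = (2460*(-1/239) + 683/294)/3 = (-2460/239 + 683/294)/3 = (1/3)*(-560003/70266) = -560003/210798 ≈ -2.6566)
O(-20 + 29) + Y = -59 - 560003/210798 = -12997085/210798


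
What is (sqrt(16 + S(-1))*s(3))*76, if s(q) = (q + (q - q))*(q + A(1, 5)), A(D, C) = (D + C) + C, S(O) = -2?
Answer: 3192*sqrt(14) ≈ 11943.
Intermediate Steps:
A(D, C) = D + 2*C (A(D, C) = (C + D) + C = D + 2*C)
s(q) = q*(11 + q) (s(q) = (q + (q - q))*(q + (1 + 2*5)) = (q + 0)*(q + (1 + 10)) = q*(q + 11) = q*(11 + q))
(sqrt(16 + S(-1))*s(3))*76 = (sqrt(16 - 2)*(3*(11 + 3)))*76 = (sqrt(14)*(3*14))*76 = (sqrt(14)*42)*76 = (42*sqrt(14))*76 = 3192*sqrt(14)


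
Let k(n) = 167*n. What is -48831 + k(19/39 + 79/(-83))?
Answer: -158317115/3237 ≈ -48909.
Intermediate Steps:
-48831 + k(19/39 + 79/(-83)) = -48831 + 167*(19/39 + 79/(-83)) = -48831 + 167*(19*(1/39) + 79*(-1/83)) = -48831 + 167*(19/39 - 79/83) = -48831 + 167*(-1504/3237) = -48831 - 251168/3237 = -158317115/3237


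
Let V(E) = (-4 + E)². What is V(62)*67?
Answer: 225388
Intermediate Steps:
V(62)*67 = (-4 + 62)²*67 = 58²*67 = 3364*67 = 225388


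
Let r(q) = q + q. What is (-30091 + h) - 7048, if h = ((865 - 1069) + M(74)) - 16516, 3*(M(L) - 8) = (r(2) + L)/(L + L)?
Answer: -3984961/74 ≈ -53851.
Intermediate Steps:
r(q) = 2*q
M(L) = 8 + (4 + L)/(6*L) (M(L) = 8 + ((2*2 + L)/(L + L))/3 = 8 + ((4 + L)/((2*L)))/3 = 8 + ((4 + L)*(1/(2*L)))/3 = 8 + ((4 + L)/(2*L))/3 = 8 + (4 + L)/(6*L))
h = -1236675/74 (h = ((865 - 1069) + (⅙)*(4 + 49*74)/74) - 16516 = (-204 + (⅙)*(1/74)*(4 + 3626)) - 16516 = (-204 + (⅙)*(1/74)*3630) - 16516 = (-204 + 605/74) - 16516 = -14491/74 - 16516 = -1236675/74 ≈ -16712.)
(-30091 + h) - 7048 = (-30091 - 1236675/74) - 7048 = -3463409/74 - 7048 = -3984961/74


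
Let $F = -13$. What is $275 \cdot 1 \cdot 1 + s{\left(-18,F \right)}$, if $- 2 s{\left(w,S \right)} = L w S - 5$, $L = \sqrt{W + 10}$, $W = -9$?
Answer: $\frac{321}{2} \approx 160.5$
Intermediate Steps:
$L = 1$ ($L = \sqrt{-9 + 10} = \sqrt{1} = 1$)
$s{\left(w,S \right)} = \frac{5}{2} - \frac{S w}{2}$ ($s{\left(w,S \right)} = - \frac{1 w S - 5}{2} = - \frac{w S - 5}{2} = - \frac{S w - 5}{2} = - \frac{-5 + S w}{2} = \frac{5}{2} - \frac{S w}{2}$)
$275 \cdot 1 \cdot 1 + s{\left(-18,F \right)} = 275 \cdot 1 \cdot 1 + \left(\frac{5}{2} - \left(- \frac{13}{2}\right) \left(-18\right)\right) = 275 \cdot 1 + \left(\frac{5}{2} - 117\right) = 275 - \frac{229}{2} = \frac{321}{2}$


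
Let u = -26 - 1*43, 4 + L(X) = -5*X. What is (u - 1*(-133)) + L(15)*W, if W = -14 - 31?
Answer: 3619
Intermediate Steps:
W = -45
L(X) = -4 - 5*X
u = -69 (u = -26 - 43 = -69)
(u - 1*(-133)) + L(15)*W = (-69 - 1*(-133)) + (-4 - 5*15)*(-45) = (-69 + 133) + (-4 - 75)*(-45) = 64 - 79*(-45) = 64 + 3555 = 3619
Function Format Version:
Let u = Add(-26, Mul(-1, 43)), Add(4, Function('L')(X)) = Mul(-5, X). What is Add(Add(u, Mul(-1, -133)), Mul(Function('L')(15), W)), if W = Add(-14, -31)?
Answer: 3619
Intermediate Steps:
W = -45
Function('L')(X) = Add(-4, Mul(-5, X))
u = -69 (u = Add(-26, -43) = -69)
Add(Add(u, Mul(-1, -133)), Mul(Function('L')(15), W)) = Add(Add(-69, Mul(-1, -133)), Mul(Add(-4, Mul(-5, 15)), -45)) = Add(Add(-69, 133), Mul(Add(-4, -75), -45)) = Add(64, Mul(-79, -45)) = Add(64, 3555) = 3619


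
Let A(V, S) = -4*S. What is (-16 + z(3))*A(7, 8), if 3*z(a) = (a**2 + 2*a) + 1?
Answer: 1024/3 ≈ 341.33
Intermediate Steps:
z(a) = 1/3 + a**2/3 + 2*a/3 (z(a) = ((a**2 + 2*a) + 1)/3 = (1 + a**2 + 2*a)/3 = 1/3 + a**2/3 + 2*a/3)
(-16 + z(3))*A(7, 8) = (-16 + (1/3 + (1/3)*3**2 + (2/3)*3))*(-4*8) = (-16 + (1/3 + (1/3)*9 + 2))*(-32) = (-16 + (1/3 + 3 + 2))*(-32) = (-16 + 16/3)*(-32) = -32/3*(-32) = 1024/3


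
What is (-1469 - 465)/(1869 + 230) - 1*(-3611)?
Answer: 7577555/2099 ≈ 3610.1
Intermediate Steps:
(-1469 - 465)/(1869 + 230) - 1*(-3611) = -1934/2099 + 3611 = 7577555/2099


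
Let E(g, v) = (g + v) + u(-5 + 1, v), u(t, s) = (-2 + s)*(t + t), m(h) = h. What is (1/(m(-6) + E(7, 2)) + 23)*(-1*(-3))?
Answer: 70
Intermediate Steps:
u(t, s) = 2*t*(-2 + s) (u(t, s) = (-2 + s)*(2*t) = 2*t*(-2 + s))
E(g, v) = 16 + g - 7*v (E(g, v) = (g + v) + 2*(-5 + 1)*(-2 + v) = (g + v) + 2*(-4)*(-2 + v) = (g + v) + (16 - 8*v) = 16 + g - 7*v)
(1/(m(-6) + E(7, 2)) + 23)*(-1*(-3)) = (1/(-6 + (16 + 7 - 7*2)) + 23)*(-1*(-3)) = (1/(-6 + (16 + 7 - 14)) + 23)*3 = (1/(-6 + 9) + 23)*3 = (1/3 + 23)*3 = (⅓ + 23)*3 = (70/3)*3 = 70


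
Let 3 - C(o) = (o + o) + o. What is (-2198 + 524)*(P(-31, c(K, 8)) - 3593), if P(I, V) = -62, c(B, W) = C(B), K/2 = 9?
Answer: 6118470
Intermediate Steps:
K = 18 (K = 2*9 = 18)
C(o) = 3 - 3*o (C(o) = 3 - ((o + o) + o) = 3 - (2*o + o) = 3 - 3*o)
c(B, W) = 3 - 3*B
(-2198 + 524)*(P(-31, c(K, 8)) - 3593) = (-2198 + 524)*(-62 - 3593) = -1674*(-3655) = 6118470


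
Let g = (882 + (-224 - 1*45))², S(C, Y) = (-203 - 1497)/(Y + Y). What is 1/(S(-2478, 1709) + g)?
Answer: 1709/642188371 ≈ 2.6612e-6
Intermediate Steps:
S(C, Y) = -850/Y (S(C, Y) = -1700*1/(2*Y) = -850/Y)
g = 375769 (g = (882 + (-224 - 45))² = (882 - 269)² = 613² = 375769)
1/(S(-2478, 1709) + g) = 1/(-850/1709 + 375769) = 1/(642188371/1709) = 1709/642188371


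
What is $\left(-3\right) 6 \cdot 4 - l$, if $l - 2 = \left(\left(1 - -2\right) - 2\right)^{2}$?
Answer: $-75$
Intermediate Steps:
$l = 3$ ($l = 2 + \left(\left(1 - -2\right) - 2\right)^{2} = 2 + \left(\left(1 + 2\right) - 2\right)^{2} = 2 + \left(3 - 2\right)^{2} = 2 + 1^{2} = 2 + 1 = 3$)
$\left(-3\right) 6 \cdot 4 - l = \left(-3\right) 6 \cdot 4 - 3 = \left(-18\right) 4 - 3 = -72 - 3 = -75$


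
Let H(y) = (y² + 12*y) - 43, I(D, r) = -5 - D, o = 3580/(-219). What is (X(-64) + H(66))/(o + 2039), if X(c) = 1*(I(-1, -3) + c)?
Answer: 1103103/442961 ≈ 2.4903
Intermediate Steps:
o = -3580/219 (o = 3580*(-1/219) = -3580/219 ≈ -16.347)
X(c) = -4 + c (X(c) = 1*((-5 - 1*(-1)) + c) = 1*((-5 + 1) + c) = 1*(-4 + c) = -4 + c)
H(y) = -43 + y² + 12*y
(X(-64) + H(66))/(o + 2039) = ((-4 - 64) + (-43 + 66² + 12*66))/(-3580/219 + 2039) = (-68 + (-43 + 4356 + 792))/(442961/219) = (-68 + 5105)*(219/442961) = 5037*(219/442961) = 1103103/442961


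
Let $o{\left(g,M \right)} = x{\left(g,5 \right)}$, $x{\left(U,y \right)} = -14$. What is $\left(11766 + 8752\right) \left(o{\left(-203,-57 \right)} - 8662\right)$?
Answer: $-178014168$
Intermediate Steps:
$o{\left(g,M \right)} = -14$
$\left(11766 + 8752\right) \left(o{\left(-203,-57 \right)} - 8662\right) = \left(11766 + 8752\right) \left(-14 - 8662\right) = 20518 \left(-8676\right) = -178014168$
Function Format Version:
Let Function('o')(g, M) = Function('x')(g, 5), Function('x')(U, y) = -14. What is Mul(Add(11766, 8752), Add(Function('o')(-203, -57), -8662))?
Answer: -178014168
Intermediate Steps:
Function('o')(g, M) = -14
Mul(Add(11766, 8752), Add(Function('o')(-203, -57), -8662)) = Mul(Add(11766, 8752), Add(-14, -8662)) = Mul(20518, -8676) = -178014168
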